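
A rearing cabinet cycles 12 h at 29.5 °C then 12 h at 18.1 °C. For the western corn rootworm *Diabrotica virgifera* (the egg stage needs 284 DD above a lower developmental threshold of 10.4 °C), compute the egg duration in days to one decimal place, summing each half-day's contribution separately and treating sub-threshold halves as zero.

Day half: max(0, 29.5 − 10.4) × 0.5 = 19.1 × 0.5 = 9.55 DD.
Night half: max(0, 18.1 − 10.4) × 0.5 = 7.7 × 0.5 = 3.85 DD.
Per 24 h: 13.40 DD/day.
Duration = 284 / 13.40 = 21.194 ≈ 21.2 days.

21.2 days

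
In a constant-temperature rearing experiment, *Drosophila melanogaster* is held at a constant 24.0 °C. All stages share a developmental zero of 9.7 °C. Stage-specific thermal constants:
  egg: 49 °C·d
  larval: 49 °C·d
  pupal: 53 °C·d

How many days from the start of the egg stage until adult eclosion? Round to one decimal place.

Daily accumulation at 24.0 °C = 24.0 − 9.7 = 14.3 DD/day.
Total K = 49 + 49 + 53 = 151 DD.
Total duration = 151 / 14.3 = 10.559 ≈ 10.6 days.

10.6 days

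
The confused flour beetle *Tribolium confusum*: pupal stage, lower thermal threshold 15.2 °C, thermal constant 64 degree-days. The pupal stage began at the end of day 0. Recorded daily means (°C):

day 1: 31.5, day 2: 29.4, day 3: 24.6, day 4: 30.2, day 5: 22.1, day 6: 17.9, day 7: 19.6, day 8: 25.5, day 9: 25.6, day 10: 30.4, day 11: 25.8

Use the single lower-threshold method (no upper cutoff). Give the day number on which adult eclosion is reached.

Daily DD above 15.2 °C: 16.3, 14.2, 9.4, 15.0, 6.9, 2.7, 4.4, 10.3, 10.4, 15.2, 10.6.
Cumulative: 16.3, 30.5, 39.9, 54.9, 61.8, 64.5, 68.9, 79.2, 89.6, 104.8, 115.4.
The total first reaches 64 DD on day 6.

day 6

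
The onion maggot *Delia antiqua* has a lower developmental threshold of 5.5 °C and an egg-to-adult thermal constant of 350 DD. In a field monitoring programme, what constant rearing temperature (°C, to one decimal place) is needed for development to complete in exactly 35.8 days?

15.3 °C

Required daily accumulation = 350 / 35.8 = 9.777 DD/day.
T = T_base + 9.777 = 5.5 + 9.777 = 15.277 ≈ 15.3 °C.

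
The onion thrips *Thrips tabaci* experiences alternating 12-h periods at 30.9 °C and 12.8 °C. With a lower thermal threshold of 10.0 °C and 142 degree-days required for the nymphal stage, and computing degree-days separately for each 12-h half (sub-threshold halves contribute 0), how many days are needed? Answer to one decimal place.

12.0 days

Day half: max(0, 30.9 − 10.0) × 0.5 = 20.9 × 0.5 = 10.45 DD.
Night half: max(0, 12.8 − 10.0) × 0.5 = 2.8 × 0.5 = 1.40 DD.
Per 24 h: 11.85 DD/day.
Duration = 142 / 11.85 = 11.983 ≈ 12.0 days.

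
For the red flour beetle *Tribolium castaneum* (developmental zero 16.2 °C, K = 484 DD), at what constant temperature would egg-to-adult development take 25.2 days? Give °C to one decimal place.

Required daily accumulation = 484 / 25.2 = 19.206 DD/day.
T = T_base + 19.206 = 16.2 + 19.206 = 35.406 ≈ 35.4 °C.

35.4 °C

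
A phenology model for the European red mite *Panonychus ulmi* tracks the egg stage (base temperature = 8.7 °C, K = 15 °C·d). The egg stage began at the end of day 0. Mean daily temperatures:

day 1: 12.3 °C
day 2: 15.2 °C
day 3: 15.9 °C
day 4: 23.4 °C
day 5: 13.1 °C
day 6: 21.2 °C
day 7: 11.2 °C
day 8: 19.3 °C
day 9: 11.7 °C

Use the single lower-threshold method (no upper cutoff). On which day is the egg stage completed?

day 3

Daily DD above 8.7 °C: 3.6, 6.5, 7.2, 14.7, 4.4, 12.5, 2.5, 10.6, 3.0.
Cumulative: 3.6, 10.1, 17.3, 32.0, 36.4, 48.9, 51.4, 62.0, 65.0.
The total first reaches 15 DD on day 3.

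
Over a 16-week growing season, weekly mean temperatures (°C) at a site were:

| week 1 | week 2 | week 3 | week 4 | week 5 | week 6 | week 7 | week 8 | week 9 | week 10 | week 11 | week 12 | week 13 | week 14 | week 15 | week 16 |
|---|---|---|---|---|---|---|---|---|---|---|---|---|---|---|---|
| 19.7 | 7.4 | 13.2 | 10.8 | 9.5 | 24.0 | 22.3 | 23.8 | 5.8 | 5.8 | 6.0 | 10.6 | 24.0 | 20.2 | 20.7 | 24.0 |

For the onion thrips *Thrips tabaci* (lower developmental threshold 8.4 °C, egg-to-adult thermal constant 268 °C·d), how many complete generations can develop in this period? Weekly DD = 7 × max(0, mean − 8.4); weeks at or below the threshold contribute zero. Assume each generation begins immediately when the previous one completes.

Weekly DD (7 × max(0, T̄ − 8.4)): 79.1, 0.0, 33.6, 16.8, 7.7, 109.2, 97.3, 107.8, 0.0, 0.0, 0.0, 15.4, 109.2, 82.6, 86.1, 109.2.
Season total = 854.0 DD.
Complete generations = ⌊854.0 / 268⌋ = 3.

3 generations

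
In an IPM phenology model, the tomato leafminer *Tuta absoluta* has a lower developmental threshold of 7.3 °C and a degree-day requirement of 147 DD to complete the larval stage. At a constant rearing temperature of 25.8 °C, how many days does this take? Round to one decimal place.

Daily accumulation = 25.8 − 7.3 = 18.5 DD/day.
Duration = 147 / 18.5 = 7.946 ≈ 7.9 days.

7.9 days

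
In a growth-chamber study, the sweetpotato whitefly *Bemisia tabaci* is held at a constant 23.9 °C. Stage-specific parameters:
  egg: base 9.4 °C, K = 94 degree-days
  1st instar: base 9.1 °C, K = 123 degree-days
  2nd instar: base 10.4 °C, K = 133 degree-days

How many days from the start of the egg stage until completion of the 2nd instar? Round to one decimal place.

24.6 days

egg: 94 / (23.9 − 9.4) = 94 / 14.5 = 6.483 d.
1st instar: 123 / (23.9 − 9.1) = 123 / 14.8 = 8.311 d.
2nd instar: 133 / (23.9 − 10.4) = 133 / 13.5 = 9.852 d.
Sum = 24.645 ≈ 24.6 days.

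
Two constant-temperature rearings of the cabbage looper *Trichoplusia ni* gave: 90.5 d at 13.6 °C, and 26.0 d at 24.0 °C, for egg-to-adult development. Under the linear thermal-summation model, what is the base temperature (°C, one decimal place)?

9.4 °C

Linear rate model ⇒ the product D·(T − T_b) is constant across temperatures.
90.5·(13.6 − T_b) = 26.0·(24.0 − T_b)
T_b = (90.5·13.6 − 26.0·24.0) / (90.5 − 26.0) = 606.80 / 64.5 = 9.408 °C ≈ 9.4 °C.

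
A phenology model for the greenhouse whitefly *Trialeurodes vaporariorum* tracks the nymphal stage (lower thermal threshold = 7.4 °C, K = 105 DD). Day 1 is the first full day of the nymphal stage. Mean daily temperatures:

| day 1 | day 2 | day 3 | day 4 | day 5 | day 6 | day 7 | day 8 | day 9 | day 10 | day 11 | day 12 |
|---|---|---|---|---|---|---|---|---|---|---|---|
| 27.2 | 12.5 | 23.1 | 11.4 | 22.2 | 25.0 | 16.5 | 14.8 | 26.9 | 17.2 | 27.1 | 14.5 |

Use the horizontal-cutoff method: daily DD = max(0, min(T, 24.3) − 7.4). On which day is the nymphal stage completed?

Daily DD above 7.4 °C (capped at 16.9): 16.9, 5.1, 15.7, 4.0, 14.8, 16.9, 9.1, 7.4, 16.9, 9.8, 16.9, 7.1.
Cumulative: 16.9, 22.0, 37.7, 41.7, 56.5, 73.4, 82.5, 89.9, 106.8, 116.6, 133.5, 140.6.
The total first reaches 105 DD on day 9.

day 9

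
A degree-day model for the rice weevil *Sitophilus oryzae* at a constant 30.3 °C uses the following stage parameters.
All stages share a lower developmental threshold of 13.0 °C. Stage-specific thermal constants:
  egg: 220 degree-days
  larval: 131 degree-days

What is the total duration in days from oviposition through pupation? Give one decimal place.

20.3 days

Daily accumulation at 30.3 °C = 30.3 − 13.0 = 17.3 DD/day.
Total K = 220 + 131 = 351 DD.
Total duration = 351 / 17.3 = 20.289 ≈ 20.3 days.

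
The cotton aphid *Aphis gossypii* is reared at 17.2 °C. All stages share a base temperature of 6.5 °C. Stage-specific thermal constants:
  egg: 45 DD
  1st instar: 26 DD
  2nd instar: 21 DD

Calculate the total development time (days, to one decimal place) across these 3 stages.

8.6 days

Daily accumulation at 17.2 °C = 17.2 − 6.5 = 10.7 DD/day.
Total K = 45 + 26 + 21 = 92 DD.
Total duration = 92 / 10.7 = 8.598 ≈ 8.6 days.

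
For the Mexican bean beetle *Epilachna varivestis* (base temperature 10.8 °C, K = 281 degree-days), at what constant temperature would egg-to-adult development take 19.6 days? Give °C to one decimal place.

25.1 °C

Required daily accumulation = 281 / 19.6 = 14.337 DD/day.
T = T_base + 14.337 = 10.8 + 14.337 = 25.137 ≈ 25.1 °C.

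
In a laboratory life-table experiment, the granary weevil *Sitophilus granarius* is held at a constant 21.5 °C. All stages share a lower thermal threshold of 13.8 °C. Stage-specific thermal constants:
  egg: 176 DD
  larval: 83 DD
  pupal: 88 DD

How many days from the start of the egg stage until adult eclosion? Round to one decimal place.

45.1 days

Daily accumulation at 21.5 °C = 21.5 − 13.8 = 7.7 DD/day.
Total K = 176 + 83 + 88 = 347 DD.
Total duration = 347 / 7.7 = 45.065 ≈ 45.1 days.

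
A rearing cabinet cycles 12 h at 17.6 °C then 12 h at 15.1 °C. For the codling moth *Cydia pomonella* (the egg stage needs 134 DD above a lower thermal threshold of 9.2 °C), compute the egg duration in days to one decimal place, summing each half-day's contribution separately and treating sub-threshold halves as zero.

Day half: max(0, 17.6 − 9.2) × 0.5 = 8.4 × 0.5 = 4.20 DD.
Night half: max(0, 15.1 − 9.2) × 0.5 = 5.9 × 0.5 = 2.95 DD.
Per 24 h: 7.15 DD/day.
Duration = 134 / 7.15 = 18.741 ≈ 18.7 days.

18.7 days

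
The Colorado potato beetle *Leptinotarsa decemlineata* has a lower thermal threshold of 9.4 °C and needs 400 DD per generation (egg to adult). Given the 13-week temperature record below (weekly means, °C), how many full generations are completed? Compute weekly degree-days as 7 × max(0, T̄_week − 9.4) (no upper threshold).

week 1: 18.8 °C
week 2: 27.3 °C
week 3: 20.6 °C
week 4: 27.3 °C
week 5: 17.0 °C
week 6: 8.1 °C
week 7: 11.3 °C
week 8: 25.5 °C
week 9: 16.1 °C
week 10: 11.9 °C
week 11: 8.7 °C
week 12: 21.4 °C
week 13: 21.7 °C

Weekly DD (7 × max(0, T̄ − 9.4)): 65.8, 125.3, 78.4, 125.3, 53.2, 0.0, 13.3, 112.7, 46.9, 17.5, 0.0, 84.0, 86.1.
Season total = 808.5 DD.
Complete generations = ⌊808.5 / 400⌋ = 2.

2 generations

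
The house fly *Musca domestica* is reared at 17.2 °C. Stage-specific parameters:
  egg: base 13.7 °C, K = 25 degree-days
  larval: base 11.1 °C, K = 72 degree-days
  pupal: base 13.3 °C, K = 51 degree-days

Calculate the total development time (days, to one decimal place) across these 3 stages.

egg: 25 / (17.2 − 13.7) = 25 / 3.5 = 7.143 d.
larval: 72 / (17.2 − 11.1) = 72 / 6.1 = 11.803 d.
pupal: 51 / (17.2 − 13.3) = 51 / 3.9 = 13.077 d.
Sum = 32.023 ≈ 32.0 days.

32.0 days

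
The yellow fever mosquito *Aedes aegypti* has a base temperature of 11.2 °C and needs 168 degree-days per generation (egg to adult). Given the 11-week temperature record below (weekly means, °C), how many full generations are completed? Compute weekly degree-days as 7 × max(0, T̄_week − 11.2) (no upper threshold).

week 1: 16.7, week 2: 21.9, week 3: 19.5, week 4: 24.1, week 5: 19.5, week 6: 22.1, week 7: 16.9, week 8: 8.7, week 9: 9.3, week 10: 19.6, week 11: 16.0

Weekly DD (7 × max(0, T̄ − 11.2)): 38.5, 74.9, 58.1, 90.3, 58.1, 76.3, 39.9, 0.0, 0.0, 58.8, 33.6.
Season total = 528.5 DD.
Complete generations = ⌊528.5 / 168⌋ = 3.

3 generations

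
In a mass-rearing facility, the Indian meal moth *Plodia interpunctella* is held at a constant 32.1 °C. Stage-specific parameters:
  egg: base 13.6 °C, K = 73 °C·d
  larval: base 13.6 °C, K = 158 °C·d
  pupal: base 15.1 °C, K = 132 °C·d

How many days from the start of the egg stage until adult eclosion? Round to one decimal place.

20.3 days

egg: 73 / (32.1 − 13.6) = 73 / 18.5 = 3.946 d.
larval: 158 / (32.1 − 13.6) = 158 / 18.5 = 8.541 d.
pupal: 132 / (32.1 − 15.1) = 132 / 17.0 = 7.765 d.
Sum = 20.251 ≈ 20.3 days.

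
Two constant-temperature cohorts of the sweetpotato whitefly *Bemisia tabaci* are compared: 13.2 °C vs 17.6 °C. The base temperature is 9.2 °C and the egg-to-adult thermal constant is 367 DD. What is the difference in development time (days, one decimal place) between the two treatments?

48.1 days

At 13.2 °C: 367 / (13.2 − 9.2) = 367 / 4.0 = 91.750 d.
At 17.6 °C: 367 / (17.6 − 9.2) = 367 / 8.4 = 43.690 d.
Difference = |91.750 − 43.690| = 48.060 ≈ 48.1 days.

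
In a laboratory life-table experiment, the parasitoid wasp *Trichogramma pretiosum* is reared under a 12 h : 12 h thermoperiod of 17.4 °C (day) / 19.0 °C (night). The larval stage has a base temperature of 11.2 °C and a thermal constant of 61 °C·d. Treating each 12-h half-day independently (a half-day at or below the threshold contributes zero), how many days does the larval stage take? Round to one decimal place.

Day half: max(0, 17.4 − 11.2) × 0.5 = 6.2 × 0.5 = 3.10 DD.
Night half: max(0, 19.0 − 11.2) × 0.5 = 7.8 × 0.5 = 3.90 DD.
Per 24 h: 7.00 DD/day.
Duration = 61 / 7.00 = 8.714 ≈ 8.7 days.

8.7 days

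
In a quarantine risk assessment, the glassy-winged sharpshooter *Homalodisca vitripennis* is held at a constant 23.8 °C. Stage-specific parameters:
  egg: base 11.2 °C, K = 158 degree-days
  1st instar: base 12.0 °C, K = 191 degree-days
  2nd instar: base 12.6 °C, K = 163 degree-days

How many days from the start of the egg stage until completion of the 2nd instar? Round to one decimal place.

egg: 158 / (23.8 − 11.2) = 158 / 12.6 = 12.540 d.
1st instar: 191 / (23.8 − 12.0) = 191 / 11.8 = 16.186 d.
2nd instar: 163 / (23.8 − 12.6) = 163 / 11.2 = 14.554 d.
Sum = 43.280 ≈ 43.3 days.

43.3 days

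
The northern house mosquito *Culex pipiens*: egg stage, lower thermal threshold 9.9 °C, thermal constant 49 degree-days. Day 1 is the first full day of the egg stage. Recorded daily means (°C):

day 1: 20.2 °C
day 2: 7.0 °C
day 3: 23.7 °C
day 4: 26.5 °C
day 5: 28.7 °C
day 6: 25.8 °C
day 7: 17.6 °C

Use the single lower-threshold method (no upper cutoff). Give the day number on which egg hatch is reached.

Daily DD above 9.9 °C: 10.3, 0.0, 13.8, 16.6, 18.8, 15.9, 7.7.
Cumulative: 10.3, 10.3, 24.1, 40.7, 59.5, 75.4, 83.1.
The total first reaches 49 DD on day 5.

day 5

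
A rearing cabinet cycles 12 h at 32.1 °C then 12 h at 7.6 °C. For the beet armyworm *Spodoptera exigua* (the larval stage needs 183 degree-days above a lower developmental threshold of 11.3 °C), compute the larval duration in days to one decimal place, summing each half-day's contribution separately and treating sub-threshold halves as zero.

Day half: max(0, 32.1 − 11.3) × 0.5 = 20.8 × 0.5 = 10.40 DD.
Night half: max(0, 7.6 − 11.3) × 0.5 = 0.0 × 0.5 = 0.00 DD.
Per 24 h: 10.40 DD/day.
Duration = 183 / 10.40 = 17.596 ≈ 17.6 days.

17.6 days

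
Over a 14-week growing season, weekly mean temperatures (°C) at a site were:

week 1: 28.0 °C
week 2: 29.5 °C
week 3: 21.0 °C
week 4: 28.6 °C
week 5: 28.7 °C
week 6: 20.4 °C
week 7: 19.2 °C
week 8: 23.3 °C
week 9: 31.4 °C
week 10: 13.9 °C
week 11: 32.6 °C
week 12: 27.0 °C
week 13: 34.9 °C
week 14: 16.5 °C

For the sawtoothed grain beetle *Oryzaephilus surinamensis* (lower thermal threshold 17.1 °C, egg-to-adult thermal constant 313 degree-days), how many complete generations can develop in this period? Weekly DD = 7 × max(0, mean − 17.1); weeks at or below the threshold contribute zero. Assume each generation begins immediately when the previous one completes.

Weekly DD (7 × max(0, T̄ − 17.1)): 76.3, 86.8, 27.3, 80.5, 81.2, 23.1, 14.7, 43.4, 100.1, 0.0, 108.5, 69.3, 124.6, 0.0.
Season total = 835.8 DD.
Complete generations = ⌊835.8 / 313⌋ = 2.

2 generations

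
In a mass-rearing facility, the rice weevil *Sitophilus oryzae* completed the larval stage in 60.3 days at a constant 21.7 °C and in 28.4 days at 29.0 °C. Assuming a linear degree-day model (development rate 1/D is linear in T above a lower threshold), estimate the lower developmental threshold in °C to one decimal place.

Under the model K = D·(T − T_b), so D₁·(T₁ − T_b) = D₂·(T₂ − T_b).
60.3·(21.7 − T_b) = 28.4·(29.0 − T_b)
T_b = (60.3·21.7 − 28.4·29.0) / (60.3 − 28.4) = 484.91 / 31.9 = 15.201 °C ≈ 15.2 °C.

15.2 °C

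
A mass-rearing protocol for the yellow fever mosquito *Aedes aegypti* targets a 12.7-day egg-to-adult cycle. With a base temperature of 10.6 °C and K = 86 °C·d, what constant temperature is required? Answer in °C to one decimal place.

Required daily accumulation = 86 / 12.7 = 6.772 DD/day.
T = T_base + 6.772 = 10.6 + 6.772 = 17.372 ≈ 17.4 °C.

17.4 °C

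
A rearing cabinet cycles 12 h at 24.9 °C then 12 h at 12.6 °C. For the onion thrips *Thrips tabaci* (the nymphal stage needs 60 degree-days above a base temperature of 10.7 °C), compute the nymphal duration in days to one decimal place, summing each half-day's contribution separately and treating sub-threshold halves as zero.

Day half: max(0, 24.9 − 10.7) × 0.5 = 14.2 × 0.5 = 7.10 DD.
Night half: max(0, 12.6 − 10.7) × 0.5 = 1.9 × 0.5 = 0.95 DD.
Per 24 h: 8.05 DD/day.
Duration = 60 / 8.05 = 7.453 ≈ 7.5 days.

7.5 days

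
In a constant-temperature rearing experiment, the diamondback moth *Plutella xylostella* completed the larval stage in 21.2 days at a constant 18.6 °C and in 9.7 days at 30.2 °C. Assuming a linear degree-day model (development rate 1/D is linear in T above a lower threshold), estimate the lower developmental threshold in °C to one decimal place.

Under the model K = D·(T − T_b), so D₁·(T₁ − T_b) = D₂·(T₂ − T_b).
21.2·(18.6 − T_b) = 9.7·(30.2 − T_b)
T_b = (21.2·18.6 − 9.7·30.2) / (21.2 − 9.7) = 101.38 / 11.5 = 8.816 °C ≈ 8.8 °C.

8.8 °C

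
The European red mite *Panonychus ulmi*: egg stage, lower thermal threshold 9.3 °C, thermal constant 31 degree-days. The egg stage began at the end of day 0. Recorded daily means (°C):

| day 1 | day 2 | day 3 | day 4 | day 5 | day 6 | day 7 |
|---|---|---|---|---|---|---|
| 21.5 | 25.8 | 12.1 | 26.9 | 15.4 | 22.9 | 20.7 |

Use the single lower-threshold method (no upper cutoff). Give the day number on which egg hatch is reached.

day 3

Daily DD above 9.3 °C: 12.2, 16.5, 2.8, 17.6, 6.1, 13.6, 11.4.
Cumulative: 12.2, 28.7, 31.5, 49.1, 55.2, 68.8, 80.2.
The total first reaches 31 DD on day 3.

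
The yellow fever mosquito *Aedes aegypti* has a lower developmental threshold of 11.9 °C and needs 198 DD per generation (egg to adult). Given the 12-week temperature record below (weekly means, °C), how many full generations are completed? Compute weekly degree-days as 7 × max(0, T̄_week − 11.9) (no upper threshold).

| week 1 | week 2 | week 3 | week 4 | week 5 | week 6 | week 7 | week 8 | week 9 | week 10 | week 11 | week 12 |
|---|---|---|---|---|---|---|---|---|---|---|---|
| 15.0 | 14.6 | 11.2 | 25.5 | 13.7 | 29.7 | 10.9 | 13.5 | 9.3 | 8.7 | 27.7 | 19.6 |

2 generations

Weekly DD (7 × max(0, T̄ − 11.9)): 21.7, 18.9, 0.0, 95.2, 12.6, 124.6, 0.0, 11.2, 0.0, 0.0, 110.6, 53.9.
Season total = 448.7 DD.
Complete generations = ⌊448.7 / 198⌋ = 2.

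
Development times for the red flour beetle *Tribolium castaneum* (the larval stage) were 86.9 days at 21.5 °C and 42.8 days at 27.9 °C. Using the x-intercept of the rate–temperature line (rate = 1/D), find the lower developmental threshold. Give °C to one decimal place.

Linear rate model ⇒ the product D·(T − T_b) is constant across temperatures.
86.9·(21.5 − T_b) = 42.8·(27.9 − T_b)
T_b = (86.9·21.5 − 42.8·27.9) / (86.9 − 42.8) = 674.23 / 44.1 = 15.289 °C ≈ 15.3 °C.

15.3 °C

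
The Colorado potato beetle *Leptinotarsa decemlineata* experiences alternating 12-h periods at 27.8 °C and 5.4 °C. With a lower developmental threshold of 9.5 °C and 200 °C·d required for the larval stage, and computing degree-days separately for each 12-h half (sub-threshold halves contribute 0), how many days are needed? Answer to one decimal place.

21.9 days

Day half: max(0, 27.8 − 9.5) × 0.5 = 18.3 × 0.5 = 9.15 DD.
Night half: max(0, 5.4 − 9.5) × 0.5 = 0.0 × 0.5 = 0.00 DD.
Per 24 h: 9.15 DD/day.
Duration = 200 / 9.15 = 21.858 ≈ 21.9 days.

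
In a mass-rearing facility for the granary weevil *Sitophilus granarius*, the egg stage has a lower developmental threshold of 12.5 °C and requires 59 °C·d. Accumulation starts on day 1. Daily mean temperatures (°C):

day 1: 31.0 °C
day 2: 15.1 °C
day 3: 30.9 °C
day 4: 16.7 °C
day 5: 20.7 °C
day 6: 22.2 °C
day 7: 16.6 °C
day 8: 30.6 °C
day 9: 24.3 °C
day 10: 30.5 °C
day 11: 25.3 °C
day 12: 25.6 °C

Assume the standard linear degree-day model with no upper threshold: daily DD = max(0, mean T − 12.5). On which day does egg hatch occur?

day 6

Daily DD above 12.5 °C: 18.5, 2.6, 18.4, 4.2, 8.2, 9.7, 4.1, 18.1, 11.8, 18.0, 12.8, 13.1.
Cumulative: 18.5, 21.1, 39.5, 43.7, 51.9, 61.6, 65.7, 83.8, 95.6, 113.6, 126.4, 139.5.
The total first reaches 59 DD on day 6.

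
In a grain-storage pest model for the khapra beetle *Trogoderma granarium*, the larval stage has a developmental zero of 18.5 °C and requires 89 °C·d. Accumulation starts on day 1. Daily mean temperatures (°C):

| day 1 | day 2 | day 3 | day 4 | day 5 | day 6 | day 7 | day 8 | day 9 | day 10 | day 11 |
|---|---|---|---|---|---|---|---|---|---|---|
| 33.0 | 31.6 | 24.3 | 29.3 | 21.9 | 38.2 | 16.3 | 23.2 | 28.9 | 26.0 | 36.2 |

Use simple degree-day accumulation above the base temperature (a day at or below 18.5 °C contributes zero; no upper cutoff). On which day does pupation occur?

Daily DD above 18.5 °C: 14.5, 13.1, 5.8, 10.8, 3.4, 19.7, 0.0, 4.7, 10.4, 7.5, 17.7.
Cumulative: 14.5, 27.6, 33.4, 44.2, 47.6, 67.3, 67.3, 72.0, 82.4, 89.9, 107.6.
The total first reaches 89 DD on day 10.

day 10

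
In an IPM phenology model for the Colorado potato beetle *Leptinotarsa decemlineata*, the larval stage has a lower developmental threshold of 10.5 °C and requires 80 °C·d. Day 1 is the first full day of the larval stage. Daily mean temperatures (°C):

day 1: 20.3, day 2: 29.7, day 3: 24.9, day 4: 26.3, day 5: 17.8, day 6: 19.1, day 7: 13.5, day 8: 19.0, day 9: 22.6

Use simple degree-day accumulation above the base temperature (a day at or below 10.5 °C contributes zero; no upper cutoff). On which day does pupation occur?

day 8

Daily DD above 10.5 °C: 9.8, 19.2, 14.4, 15.8, 7.3, 8.6, 3.0, 8.5, 12.1.
Cumulative: 9.8, 29.0, 43.4, 59.2, 66.5, 75.1, 78.1, 86.6, 98.7.
The total first reaches 80 DD on day 8.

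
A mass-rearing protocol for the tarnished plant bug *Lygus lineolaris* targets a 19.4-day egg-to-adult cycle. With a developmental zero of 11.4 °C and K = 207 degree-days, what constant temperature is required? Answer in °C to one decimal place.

Required daily accumulation = 207 / 19.4 = 10.670 DD/day.
T = T_base + 10.670 = 11.4 + 10.670 = 22.070 ≈ 22.1 °C.

22.1 °C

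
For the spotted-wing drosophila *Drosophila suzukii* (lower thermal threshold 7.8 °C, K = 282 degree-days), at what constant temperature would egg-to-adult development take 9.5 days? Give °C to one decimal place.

Required daily accumulation = 282 / 9.5 = 29.684 DD/day.
T = T_base + 29.684 = 7.8 + 29.684 = 37.484 ≈ 37.5 °C.

37.5 °C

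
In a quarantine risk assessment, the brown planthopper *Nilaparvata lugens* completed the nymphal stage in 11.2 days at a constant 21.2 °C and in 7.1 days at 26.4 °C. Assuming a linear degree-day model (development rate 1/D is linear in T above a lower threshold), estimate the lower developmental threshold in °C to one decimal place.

Linear rate model ⇒ the product D·(T − T_b) is constant across temperatures.
11.2·(21.2 − T_b) = 7.1·(26.4 − T_b)
T_b = (11.2·21.2 − 7.1·26.4) / (11.2 − 7.1) = 50.00 / 4.1 = 12.195 °C ≈ 12.2 °C.

12.2 °C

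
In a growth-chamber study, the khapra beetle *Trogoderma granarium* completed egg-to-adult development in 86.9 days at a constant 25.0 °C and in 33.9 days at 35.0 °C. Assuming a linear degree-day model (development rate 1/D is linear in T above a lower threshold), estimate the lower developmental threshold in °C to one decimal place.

18.6 °C

Equal thermal constants: D₁(T₁ − T_b) = D₂(T₂ − T_b).
86.9·(25.0 − T_b) = 33.9·(35.0 − T_b)
T_b = (86.9·25.0 − 33.9·35.0) / (86.9 − 33.9) = 986.00 / 53.0 = 18.604 °C ≈ 18.6 °C.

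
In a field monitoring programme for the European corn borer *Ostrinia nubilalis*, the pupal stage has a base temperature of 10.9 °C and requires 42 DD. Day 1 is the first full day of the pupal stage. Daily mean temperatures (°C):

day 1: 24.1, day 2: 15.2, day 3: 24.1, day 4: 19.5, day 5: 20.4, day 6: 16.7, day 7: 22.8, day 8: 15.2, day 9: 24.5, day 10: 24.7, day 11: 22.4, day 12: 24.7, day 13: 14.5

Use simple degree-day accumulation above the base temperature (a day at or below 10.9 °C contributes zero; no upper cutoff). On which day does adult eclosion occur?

day 5

Daily DD above 10.9 °C: 13.2, 4.3, 13.2, 8.6, 9.5, 5.8, 11.9, 4.3, 13.6, 13.8, 11.5, 13.8, 3.6.
Cumulative: 13.2, 17.5, 30.7, 39.3, 48.8, 54.6, 66.5, 70.8, 84.4, 98.2, 109.7, 123.5, 127.1.
The total first reaches 42 DD on day 5.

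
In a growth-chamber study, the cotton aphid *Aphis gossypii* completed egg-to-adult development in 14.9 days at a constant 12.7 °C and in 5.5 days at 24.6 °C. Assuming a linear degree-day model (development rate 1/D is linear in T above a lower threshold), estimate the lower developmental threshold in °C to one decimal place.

Linear rate model ⇒ the product D·(T − T_b) is constant across temperatures.
14.9·(12.7 − T_b) = 5.5·(24.6 − T_b)
T_b = (14.9·12.7 − 5.5·24.6) / (14.9 − 5.5) = 53.93 / 9.4 = 5.737 °C ≈ 5.7 °C.

5.7 °C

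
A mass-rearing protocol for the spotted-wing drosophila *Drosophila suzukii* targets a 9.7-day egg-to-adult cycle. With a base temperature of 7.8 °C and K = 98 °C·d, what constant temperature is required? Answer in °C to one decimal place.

17.9 °C

Required daily accumulation = 98 / 9.7 = 10.103 DD/day.
T = T_base + 10.103 = 7.8 + 10.103 = 17.903 ≈ 17.9 °C.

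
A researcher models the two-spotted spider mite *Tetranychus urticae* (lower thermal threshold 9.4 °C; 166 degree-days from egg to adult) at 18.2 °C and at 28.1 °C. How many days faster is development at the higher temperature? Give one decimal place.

10.0 days

At 18.2 °C: 166 / (18.2 − 9.4) = 166 / 8.8 = 18.864 d.
At 28.1 °C: 166 / (28.1 − 9.4) = 166 / 18.7 = 8.877 d.
Difference = |18.864 − 8.877| = 9.987 ≈ 10.0 days.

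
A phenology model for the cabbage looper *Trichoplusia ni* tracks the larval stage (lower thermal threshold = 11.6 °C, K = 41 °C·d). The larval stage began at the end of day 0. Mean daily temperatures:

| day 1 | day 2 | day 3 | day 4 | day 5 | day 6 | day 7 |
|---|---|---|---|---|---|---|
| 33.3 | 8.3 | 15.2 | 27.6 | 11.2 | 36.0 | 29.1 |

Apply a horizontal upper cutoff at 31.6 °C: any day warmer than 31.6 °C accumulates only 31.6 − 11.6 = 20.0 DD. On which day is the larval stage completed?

day 6

Daily DD above 11.6 °C (capped at 20.0): 20.0, 0.0, 3.6, 16.0, 0.0, 20.0, 17.5.
Cumulative: 20.0, 20.0, 23.6, 39.6, 39.6, 59.6, 77.1.
The total first reaches 41 DD on day 6.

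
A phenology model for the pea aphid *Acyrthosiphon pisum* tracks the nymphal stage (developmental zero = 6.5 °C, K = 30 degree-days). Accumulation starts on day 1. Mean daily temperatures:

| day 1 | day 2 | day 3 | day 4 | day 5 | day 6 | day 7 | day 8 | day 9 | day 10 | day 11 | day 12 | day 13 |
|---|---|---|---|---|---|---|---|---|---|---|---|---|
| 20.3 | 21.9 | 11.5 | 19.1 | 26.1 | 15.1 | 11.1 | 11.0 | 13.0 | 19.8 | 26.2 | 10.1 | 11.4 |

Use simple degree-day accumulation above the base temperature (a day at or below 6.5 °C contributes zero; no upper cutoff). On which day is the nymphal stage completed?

Daily DD above 6.5 °C: 13.8, 15.4, 5.0, 12.6, 19.6, 8.6, 4.6, 4.5, 6.5, 13.3, 19.7, 3.6, 4.9.
Cumulative: 13.8, 29.2, 34.2, 46.8, 66.4, 75.0, 79.6, 84.1, 90.6, 103.9, 123.6, 127.2, 132.1.
The total first reaches 30 DD on day 3.

day 3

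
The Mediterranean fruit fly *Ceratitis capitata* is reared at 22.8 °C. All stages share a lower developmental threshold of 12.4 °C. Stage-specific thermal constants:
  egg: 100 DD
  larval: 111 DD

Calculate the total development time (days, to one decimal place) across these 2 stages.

20.3 days

Daily accumulation at 22.8 °C = 22.8 − 12.4 = 10.4 DD/day.
Total K = 100 + 111 = 211 DD.
Total duration = 211 / 10.4 = 20.288 ≈ 20.3 days.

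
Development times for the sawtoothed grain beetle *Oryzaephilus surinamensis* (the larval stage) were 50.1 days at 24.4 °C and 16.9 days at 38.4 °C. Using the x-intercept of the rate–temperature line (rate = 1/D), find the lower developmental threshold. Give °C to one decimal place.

Under the model K = D·(T − T_b), so D₁·(T₁ − T_b) = D₂·(T₂ − T_b).
50.1·(24.4 − T_b) = 16.9·(38.4 − T_b)
T_b = (50.1·24.4 − 16.9·38.4) / (50.1 − 16.9) = 573.48 / 33.2 = 17.273 °C ≈ 17.3 °C.

17.3 °C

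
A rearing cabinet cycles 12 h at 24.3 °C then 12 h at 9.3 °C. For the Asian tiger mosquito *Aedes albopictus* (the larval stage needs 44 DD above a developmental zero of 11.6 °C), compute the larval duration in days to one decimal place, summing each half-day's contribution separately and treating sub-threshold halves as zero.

Day half: max(0, 24.3 − 11.6) × 0.5 = 12.7 × 0.5 = 6.35 DD.
Night half: max(0, 9.3 − 11.6) × 0.5 = 0.0 × 0.5 = 0.00 DD.
Per 24 h: 6.35 DD/day.
Duration = 44 / 6.35 = 6.929 ≈ 6.9 days.

6.9 days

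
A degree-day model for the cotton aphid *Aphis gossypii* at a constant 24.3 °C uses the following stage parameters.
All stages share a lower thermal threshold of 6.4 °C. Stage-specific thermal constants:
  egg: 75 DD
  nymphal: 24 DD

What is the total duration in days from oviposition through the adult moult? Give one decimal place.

Daily accumulation at 24.3 °C = 24.3 − 6.4 = 17.9 DD/day.
Total K = 75 + 24 = 99 DD.
Total duration = 99 / 17.9 = 5.531 ≈ 5.5 days.

5.5 days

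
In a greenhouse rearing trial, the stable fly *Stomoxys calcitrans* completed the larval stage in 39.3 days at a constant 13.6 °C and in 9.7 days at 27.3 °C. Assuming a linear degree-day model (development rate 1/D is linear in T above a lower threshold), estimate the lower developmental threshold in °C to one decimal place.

Under the model K = D·(T − T_b), so D₁·(T₁ − T_b) = D₂·(T₂ − T_b).
39.3·(13.6 − T_b) = 9.7·(27.3 − T_b)
T_b = (39.3·13.6 − 9.7·27.3) / (39.3 − 9.7) = 269.67 / 29.6 = 9.110 °C ≈ 9.1 °C.

9.1 °C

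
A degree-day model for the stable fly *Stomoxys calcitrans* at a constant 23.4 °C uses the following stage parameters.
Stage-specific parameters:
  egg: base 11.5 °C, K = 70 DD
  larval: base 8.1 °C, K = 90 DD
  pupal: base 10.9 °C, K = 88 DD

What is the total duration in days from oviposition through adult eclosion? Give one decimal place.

18.8 days

egg: 70 / (23.4 − 11.5) = 70 / 11.9 = 5.882 d.
larval: 90 / (23.4 − 8.1) = 90 / 15.3 = 5.882 d.
pupal: 88 / (23.4 − 10.9) = 88 / 12.5 = 7.040 d.
Sum = 18.805 ≈ 18.8 days.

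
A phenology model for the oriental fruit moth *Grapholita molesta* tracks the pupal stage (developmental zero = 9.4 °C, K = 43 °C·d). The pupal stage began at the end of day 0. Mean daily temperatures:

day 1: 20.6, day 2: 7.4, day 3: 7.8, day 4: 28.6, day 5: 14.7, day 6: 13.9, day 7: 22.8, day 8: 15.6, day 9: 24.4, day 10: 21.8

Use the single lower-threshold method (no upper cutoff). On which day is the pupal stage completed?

Daily DD above 9.4 °C: 11.2, 0.0, 0.0, 19.2, 5.3, 4.5, 13.4, 6.2, 15.0, 12.4.
Cumulative: 11.2, 11.2, 11.2, 30.4, 35.7, 40.2, 53.6, 59.8, 74.8, 87.2.
The total first reaches 43 DD on day 7.

day 7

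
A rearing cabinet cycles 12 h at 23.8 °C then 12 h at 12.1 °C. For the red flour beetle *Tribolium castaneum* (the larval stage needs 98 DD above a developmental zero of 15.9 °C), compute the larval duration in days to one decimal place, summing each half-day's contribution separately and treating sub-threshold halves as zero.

Day half: max(0, 23.8 − 15.9) × 0.5 = 7.9 × 0.5 = 3.95 DD.
Night half: max(0, 12.1 − 15.9) × 0.5 = 0.0 × 0.5 = 0.00 DD.
Per 24 h: 3.95 DD/day.
Duration = 98 / 3.95 = 24.810 ≈ 24.8 days.

24.8 days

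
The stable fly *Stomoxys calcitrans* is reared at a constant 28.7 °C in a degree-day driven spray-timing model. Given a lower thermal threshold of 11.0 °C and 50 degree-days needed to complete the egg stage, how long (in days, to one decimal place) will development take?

Daily accumulation = 28.7 − 11.0 = 17.7 DD/day.
Duration = 50 / 17.7 = 2.825 ≈ 2.8 days.

2.8 days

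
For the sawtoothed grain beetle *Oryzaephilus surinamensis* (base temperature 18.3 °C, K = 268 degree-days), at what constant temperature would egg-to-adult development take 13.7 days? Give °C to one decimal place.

37.9 °C

Required daily accumulation = 268 / 13.7 = 19.562 DD/day.
T = T_base + 19.562 = 18.3 + 19.562 = 37.862 ≈ 37.9 °C.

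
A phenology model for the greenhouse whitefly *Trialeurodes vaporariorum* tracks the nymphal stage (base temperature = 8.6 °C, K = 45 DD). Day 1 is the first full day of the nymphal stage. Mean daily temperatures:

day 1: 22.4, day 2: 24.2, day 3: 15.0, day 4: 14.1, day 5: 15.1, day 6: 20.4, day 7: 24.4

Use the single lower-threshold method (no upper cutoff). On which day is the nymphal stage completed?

day 5

Daily DD above 8.6 °C: 13.8, 15.6, 6.4, 5.5, 6.5, 11.8, 15.8.
Cumulative: 13.8, 29.4, 35.8, 41.3, 47.8, 59.6, 75.4.
The total first reaches 45 DD on day 5.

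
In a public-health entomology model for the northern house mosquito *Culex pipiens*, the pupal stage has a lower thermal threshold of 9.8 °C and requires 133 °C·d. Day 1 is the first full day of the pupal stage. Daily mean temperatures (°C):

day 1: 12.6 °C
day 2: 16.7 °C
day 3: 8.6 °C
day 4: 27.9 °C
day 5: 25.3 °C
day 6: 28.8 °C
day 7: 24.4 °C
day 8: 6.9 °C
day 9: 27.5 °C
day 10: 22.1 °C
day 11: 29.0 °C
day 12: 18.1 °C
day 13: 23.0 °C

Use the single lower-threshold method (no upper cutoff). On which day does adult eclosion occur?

day 12

Daily DD above 9.8 °C: 2.8, 6.9, 0.0, 18.1, 15.5, 19.0, 14.6, 0.0, 17.7, 12.3, 19.2, 8.3, 13.2.
Cumulative: 2.8, 9.7, 9.7, 27.8, 43.3, 62.3, 76.9, 76.9, 94.6, 106.9, 126.1, 134.4, 147.6.
The total first reaches 133 DD on day 12.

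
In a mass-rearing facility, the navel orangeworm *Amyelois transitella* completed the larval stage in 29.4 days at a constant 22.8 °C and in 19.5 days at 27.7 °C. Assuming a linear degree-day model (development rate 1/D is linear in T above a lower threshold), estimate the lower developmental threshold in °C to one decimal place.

Under the model K = D·(T − T_b), so D₁·(T₁ − T_b) = D₂·(T₂ − T_b).
29.4·(22.8 − T_b) = 19.5·(27.7 − T_b)
T_b = (29.4·22.8 − 19.5·27.7) / (29.4 − 19.5) = 130.17 / 9.9 = 13.148 °C ≈ 13.1 °C.

13.1 °C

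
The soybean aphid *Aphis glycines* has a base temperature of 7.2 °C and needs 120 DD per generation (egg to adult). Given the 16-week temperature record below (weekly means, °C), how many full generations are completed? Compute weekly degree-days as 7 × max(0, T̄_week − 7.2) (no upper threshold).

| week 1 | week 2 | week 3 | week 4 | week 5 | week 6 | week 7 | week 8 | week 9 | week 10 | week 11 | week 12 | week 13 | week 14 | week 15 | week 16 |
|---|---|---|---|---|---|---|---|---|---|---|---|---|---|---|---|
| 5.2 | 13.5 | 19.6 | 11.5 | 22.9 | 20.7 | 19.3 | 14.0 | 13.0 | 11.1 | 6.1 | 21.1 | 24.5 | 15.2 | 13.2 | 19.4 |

8 generations

Weekly DD (7 × max(0, T̄ − 7.2)): 0.0, 44.1, 86.8, 30.1, 109.9, 94.5, 84.7, 47.6, 40.6, 27.3, 0.0, 97.3, 121.1, 56.0, 42.0, 85.4.
Season total = 967.4 DD.
Complete generations = ⌊967.4 / 120⌋ = 8.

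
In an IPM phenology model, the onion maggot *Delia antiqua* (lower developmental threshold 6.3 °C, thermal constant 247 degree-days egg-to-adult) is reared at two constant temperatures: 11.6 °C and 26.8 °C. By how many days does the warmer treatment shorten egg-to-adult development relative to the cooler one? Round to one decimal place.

At 11.6 °C: 247 / (11.6 − 6.3) = 247 / 5.3 = 46.604 d.
At 26.8 °C: 247 / (26.8 − 6.3) = 247 / 20.5 = 12.049 d.
Difference = |46.604 − 12.049| = 34.555 ≈ 34.6 days.

34.6 days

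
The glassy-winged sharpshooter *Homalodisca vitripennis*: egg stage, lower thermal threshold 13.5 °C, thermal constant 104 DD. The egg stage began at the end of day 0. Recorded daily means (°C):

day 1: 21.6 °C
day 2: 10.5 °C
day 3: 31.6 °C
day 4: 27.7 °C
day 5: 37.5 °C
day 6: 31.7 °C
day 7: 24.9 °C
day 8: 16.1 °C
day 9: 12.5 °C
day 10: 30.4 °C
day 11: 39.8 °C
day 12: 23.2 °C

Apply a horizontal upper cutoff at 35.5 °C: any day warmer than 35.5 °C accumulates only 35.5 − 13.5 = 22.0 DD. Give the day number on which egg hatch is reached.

Daily DD above 13.5 °C (capped at 22.0): 8.1, 0.0, 18.1, 14.2, 22.0, 18.2, 11.4, 2.6, 0.0, 16.9, 22.0, 9.7.
Cumulative: 8.1, 8.1, 26.2, 40.4, 62.4, 80.6, 92.0, 94.6, 94.6, 111.5, 133.5, 143.2.
The total first reaches 104 DD on day 10.

day 10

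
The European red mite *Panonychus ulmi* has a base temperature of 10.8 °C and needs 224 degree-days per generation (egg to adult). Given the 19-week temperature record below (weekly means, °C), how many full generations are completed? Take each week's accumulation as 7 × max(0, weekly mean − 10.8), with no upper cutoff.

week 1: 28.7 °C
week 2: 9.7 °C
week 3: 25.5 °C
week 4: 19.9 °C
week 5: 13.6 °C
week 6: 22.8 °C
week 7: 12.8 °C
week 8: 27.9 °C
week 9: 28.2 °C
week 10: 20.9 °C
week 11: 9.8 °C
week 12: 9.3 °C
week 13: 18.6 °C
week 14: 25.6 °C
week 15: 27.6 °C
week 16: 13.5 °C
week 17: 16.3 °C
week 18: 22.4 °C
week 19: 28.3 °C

Weekly DD (7 × max(0, T̄ − 10.8)): 125.3, 0.0, 102.9, 63.7, 19.6, 84.0, 14.0, 119.7, 121.8, 70.7, 0.0, 0.0, 54.6, 103.6, 117.6, 18.9, 38.5, 81.2, 122.5.
Season total = 1258.6 DD.
Complete generations = ⌊1258.6 / 224⌋ = 5.

5 generations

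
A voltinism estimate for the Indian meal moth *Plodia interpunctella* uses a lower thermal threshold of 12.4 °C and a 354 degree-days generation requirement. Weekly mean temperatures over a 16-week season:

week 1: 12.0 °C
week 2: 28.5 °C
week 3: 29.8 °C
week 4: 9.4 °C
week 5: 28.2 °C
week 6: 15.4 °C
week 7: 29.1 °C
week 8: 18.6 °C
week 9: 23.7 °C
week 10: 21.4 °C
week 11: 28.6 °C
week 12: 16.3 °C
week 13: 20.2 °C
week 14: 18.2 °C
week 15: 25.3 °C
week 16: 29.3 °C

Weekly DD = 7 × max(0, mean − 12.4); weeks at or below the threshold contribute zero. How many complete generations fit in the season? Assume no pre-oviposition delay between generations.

Weekly DD (7 × max(0, T̄ − 12.4)): 0.0, 112.7, 121.8, 0.0, 110.6, 21.0, 116.9, 43.4, 79.1, 63.0, 113.4, 27.3, 54.6, 40.6, 90.3, 118.3.
Season total = 1113.0 DD.
Complete generations = ⌊1113.0 / 354⌋ = 3.

3 generations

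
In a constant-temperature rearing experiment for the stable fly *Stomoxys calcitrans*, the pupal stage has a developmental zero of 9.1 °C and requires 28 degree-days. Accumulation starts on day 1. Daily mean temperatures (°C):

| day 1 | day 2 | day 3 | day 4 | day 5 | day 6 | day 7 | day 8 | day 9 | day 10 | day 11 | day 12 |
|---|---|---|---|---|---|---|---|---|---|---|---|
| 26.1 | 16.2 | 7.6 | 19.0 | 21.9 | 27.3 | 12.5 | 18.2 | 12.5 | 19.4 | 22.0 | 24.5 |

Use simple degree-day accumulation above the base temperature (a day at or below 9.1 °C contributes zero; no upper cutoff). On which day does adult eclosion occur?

day 4

Daily DD above 9.1 °C: 17.0, 7.1, 0.0, 9.9, 12.8, 18.2, 3.4, 9.1, 3.4, 10.3, 12.9, 15.4.
Cumulative: 17.0, 24.1, 24.1, 34.0, 46.8, 65.0, 68.4, 77.5, 80.9, 91.2, 104.1, 119.5.
The total first reaches 28 DD on day 4.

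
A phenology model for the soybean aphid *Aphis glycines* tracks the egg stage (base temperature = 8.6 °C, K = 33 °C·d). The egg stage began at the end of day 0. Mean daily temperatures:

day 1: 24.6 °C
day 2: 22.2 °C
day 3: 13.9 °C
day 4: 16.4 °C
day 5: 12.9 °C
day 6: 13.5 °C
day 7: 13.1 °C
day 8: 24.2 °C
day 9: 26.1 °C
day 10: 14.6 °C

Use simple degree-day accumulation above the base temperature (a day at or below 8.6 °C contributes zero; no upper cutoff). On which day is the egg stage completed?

day 3

Daily DD above 8.6 °C: 16.0, 13.6, 5.3, 7.8, 4.3, 4.9, 4.5, 15.6, 17.5, 6.0.
Cumulative: 16.0, 29.6, 34.9, 42.7, 47.0, 51.9, 56.4, 72.0, 89.5, 95.5.
The total first reaches 33 DD on day 3.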